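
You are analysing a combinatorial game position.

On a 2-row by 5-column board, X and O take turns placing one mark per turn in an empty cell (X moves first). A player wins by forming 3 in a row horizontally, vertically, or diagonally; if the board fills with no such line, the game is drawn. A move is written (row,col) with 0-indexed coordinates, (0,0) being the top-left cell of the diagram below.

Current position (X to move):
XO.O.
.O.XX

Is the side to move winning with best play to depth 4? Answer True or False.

[XO.O./.O.XX] X move#1: (0,2):+0/XOXO./.O.XX, (0,4):-1/XO.OX/.O.XX, (1,0):-1/XO.O./XO.XX, (1,2):+1/XO.O./.OXXX*
[XO.O./.OXXX] end (terminal -1, O#2); searched XO.O./.O.XX to 4

X winning at [XO.O./.O.XX]: True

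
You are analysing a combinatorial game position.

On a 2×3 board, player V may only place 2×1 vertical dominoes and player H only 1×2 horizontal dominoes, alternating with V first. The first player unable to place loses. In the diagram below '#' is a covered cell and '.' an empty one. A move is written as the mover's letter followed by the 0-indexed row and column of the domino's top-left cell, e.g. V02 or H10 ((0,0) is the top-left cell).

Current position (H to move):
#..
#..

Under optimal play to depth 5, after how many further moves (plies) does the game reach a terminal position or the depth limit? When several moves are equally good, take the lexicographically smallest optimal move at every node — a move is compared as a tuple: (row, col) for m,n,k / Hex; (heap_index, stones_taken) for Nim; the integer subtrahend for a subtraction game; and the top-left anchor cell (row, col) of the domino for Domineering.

PV length from [#../#..]: 1 ply

ply 1, H at #../#.. | H01=+1→###/#..*; H11=+1→#../###
ply 2: ###/#.. is terminal -1 (V); from #../#.. depth 5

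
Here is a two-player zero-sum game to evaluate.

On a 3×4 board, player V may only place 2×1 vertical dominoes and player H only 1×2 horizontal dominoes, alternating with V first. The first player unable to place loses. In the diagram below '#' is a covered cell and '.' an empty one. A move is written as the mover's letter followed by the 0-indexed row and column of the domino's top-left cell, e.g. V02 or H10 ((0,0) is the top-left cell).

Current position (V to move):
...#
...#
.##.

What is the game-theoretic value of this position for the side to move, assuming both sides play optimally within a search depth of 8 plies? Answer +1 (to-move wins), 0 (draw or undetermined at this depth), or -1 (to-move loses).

value(...#/...#/.##., V) = +1

[...#/...#/.##.] V move#1: V00:-1/#..#/#..#/.##., V01:+1/.#.#/.#.#/.##.*, V02:-1/..##/..##/.##., V10:-1/...#/#..#/###.
[.#.#/.#.#/.##.] end (terminal -1, H#2); searched ...#/...#/.##. to 8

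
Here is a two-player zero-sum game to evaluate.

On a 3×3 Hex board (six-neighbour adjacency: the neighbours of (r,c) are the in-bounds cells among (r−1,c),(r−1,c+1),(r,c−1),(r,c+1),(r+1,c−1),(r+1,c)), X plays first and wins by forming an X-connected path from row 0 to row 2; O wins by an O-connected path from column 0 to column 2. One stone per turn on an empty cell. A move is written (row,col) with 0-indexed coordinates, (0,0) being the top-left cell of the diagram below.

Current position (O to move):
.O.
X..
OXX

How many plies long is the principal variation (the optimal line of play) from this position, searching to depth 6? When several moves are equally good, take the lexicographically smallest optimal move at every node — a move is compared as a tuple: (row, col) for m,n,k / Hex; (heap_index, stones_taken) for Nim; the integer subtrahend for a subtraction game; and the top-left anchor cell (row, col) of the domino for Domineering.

PV length from [.O./X../OXX]: 3 plies

ply 1, O at .O./X../OXX | (0,0)=-1→OO./X../OXX; (0,2)=+1→.OO/X../OXX*; (1,1)=+1→.O./XO./OXX; (1,2)=-1→.O./X.O/OXX
ply 2, X at .OO/X../OXX | (0,0)=-1→XOO/X../OXX*; (1,1)=-1→.OO/XX./OXX; (1,2)=-1→.OO/X.X/OXX
ply 3, O at XOO/X../OXX | (1,1)=+1→XOO/XO./OXX*; (1,2)=-1→XOO/X.O/OXX
ply 4: XOO/XO./OXX is terminal -1 (X); from .O./X../OXX depth 6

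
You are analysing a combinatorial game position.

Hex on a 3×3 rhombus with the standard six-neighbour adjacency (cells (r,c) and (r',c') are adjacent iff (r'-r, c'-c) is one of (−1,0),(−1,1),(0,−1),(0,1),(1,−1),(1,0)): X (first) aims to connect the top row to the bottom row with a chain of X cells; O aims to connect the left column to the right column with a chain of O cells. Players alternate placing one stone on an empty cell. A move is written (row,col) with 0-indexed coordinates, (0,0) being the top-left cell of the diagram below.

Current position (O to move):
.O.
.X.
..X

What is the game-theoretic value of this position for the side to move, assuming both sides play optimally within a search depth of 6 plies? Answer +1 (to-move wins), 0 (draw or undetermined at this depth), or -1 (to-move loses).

ply 1, O at .O./.X./..X | (0,0)=-1→OO./.X./..X; (0,2)=+1→.OO/.X./..X*; (1,0)=-1→.O./OX./..X; (1,2)=-1→.O./.XO/..X; (2,0)=-1→.O./.X./O.X; (2,1)=-1→.O./.X./.OX
ply 2, X at .OO/.X./..X | (0,0)=-1→XOO/.X./..X*; (1,0)=-1→.OO/XX./..X; (1,2)=-1→.OO/.XX/..X; (2,0)=-1→.OO/.X./X.X; (2,1)=-1→.OO/.X./.XX
ply 3, O at XOO/.X./..X | (1,0)=+1→XOO/OX./..X*; (1,2)=-1→XOO/.XO/..X; (2,0)=-1→XOO/.X./O.X; (2,1)=-1→XOO/.X./.OX
ply 4: XOO/OX./..X is terminal -1 (X); from .O./.X./..X depth 6

value(.O./.X./..X, O) = +1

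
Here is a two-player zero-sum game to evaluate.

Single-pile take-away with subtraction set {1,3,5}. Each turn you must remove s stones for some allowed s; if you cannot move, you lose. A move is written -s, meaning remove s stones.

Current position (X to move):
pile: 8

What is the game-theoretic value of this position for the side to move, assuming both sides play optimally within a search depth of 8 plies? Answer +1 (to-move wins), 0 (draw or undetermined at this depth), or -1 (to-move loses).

value(8, X) = -1

ply 1, X at 8 | -1=-1→7*; -3=-1→5; -5=-1→3
ply 2, O at 7 | -1=+1→6*; -3=+1→4; -5=+1→2
ply 3, X at 6 | -1=-1→5*; -3=-1→3; -5=-1→1
ply 4, O at 5 | -1=+1→4*; -3=+1→2; -5=+1→0
ply 5, X at 4 | -1=-1→3*; -3=-1→1
ply 6, O at 3 | -1=+1→2*; -3=+1→0
ply 7, X at 2 | -1=-1→1*
ply 8, O at 1 | -1=+1→0*
ply 9: 0 is terminal -1 (X); from 8 depth 8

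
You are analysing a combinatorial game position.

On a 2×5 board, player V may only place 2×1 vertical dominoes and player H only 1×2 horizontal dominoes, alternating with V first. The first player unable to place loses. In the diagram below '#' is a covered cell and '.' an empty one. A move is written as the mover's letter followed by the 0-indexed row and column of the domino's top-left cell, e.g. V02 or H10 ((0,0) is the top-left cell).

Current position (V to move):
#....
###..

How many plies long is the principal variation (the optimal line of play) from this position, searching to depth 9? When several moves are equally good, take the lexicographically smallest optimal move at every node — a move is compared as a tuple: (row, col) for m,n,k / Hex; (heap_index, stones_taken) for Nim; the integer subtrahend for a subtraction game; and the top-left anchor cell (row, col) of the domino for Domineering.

PV length from [#..../###..]: 3 plies

[#..../###..] V move#1: V03:+1/#..#./####.*, V04:-1/#...#/###.#
[#..#./####.] H move#2: H01:-1/####./####.*
[####./####.] V move#3: V04:+1/#####/#####*
[#####/#####] end (terminal -1, H#4); searched #..../###.. to 9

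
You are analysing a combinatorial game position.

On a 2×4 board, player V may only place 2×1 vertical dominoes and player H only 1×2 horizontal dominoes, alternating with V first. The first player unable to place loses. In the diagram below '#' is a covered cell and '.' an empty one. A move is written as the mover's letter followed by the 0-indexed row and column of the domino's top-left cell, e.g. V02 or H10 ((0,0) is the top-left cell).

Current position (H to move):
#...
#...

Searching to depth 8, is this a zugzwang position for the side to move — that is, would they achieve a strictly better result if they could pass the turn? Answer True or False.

[#.../#...] H move#1: H01:+1/###./#...*, H02:+1/#.##/#..., H11:+1/#.../###., H12:+1/#.../#.##
[###./#...] V move#2: V03:-1/####/#..#*
[####/#..#] H move#3: H11:+1/####/####*
[####/####] end (terminal -1, V#4); searched #.../#... to 8
suppose H passes — search the same position with V to move:
pass> [#.../#...] V move#1: V01:-1/##../##.., V02:+1/#.#./#.#.*, V03:-1/#..#/#..#
pass> [#.#./#.#.] end (terminal -1, H#2); searched #.../#... to 8
for H: play +1, pass -1

zugzwang(#.../#..., H) = False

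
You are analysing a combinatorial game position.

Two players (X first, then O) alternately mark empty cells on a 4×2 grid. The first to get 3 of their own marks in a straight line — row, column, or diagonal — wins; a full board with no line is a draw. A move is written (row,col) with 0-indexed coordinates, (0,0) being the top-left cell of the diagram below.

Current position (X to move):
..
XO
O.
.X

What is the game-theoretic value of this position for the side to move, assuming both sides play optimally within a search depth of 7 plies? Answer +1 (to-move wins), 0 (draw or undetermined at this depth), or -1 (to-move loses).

p1 X@[../XO/O./.X]: (0,0)[X./XO/O./.X]+0* (0,1)[.X/XO/O./.X]+0 (2,1)[../XO/OX/.X]+0 (3,0)[../XO/O./XX]+0
p2 O@[X./XO/O./.X]: (0,1)[XO/XO/O./.X]+0* (2,1)[X./XO/OO/.X]+0 (3,0)[X./XO/O./OX]+0
p3 X@[XO/XO/O./.X]: (2,1)[XO/XO/OX/.X]+0* (3,0)[XO/XO/O./XX]-1
p4 O@[XO/XO/OX/.X]: (3,0)[XO/XO/OX/OX]+0*
p5 X@[XO/XO/OX/OX] terminal +0; root [../XO/O./.X] d7

value(../XO/O./.X, X) = 0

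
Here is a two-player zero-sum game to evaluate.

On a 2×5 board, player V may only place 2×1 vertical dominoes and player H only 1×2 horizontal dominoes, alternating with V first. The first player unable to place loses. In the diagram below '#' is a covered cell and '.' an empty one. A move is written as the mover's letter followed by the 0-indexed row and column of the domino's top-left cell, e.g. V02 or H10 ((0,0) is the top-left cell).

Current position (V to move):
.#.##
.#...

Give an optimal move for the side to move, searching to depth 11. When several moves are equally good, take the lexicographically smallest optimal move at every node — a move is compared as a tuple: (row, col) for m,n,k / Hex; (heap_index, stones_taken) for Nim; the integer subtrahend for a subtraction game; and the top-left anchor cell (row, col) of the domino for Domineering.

p1 V@[.#.##/.#...]: V00[##.##/##...]-1 V02[.####/.##..]+1*
p2 H@[.####/.##..]: H13[.####/.####]-1*
p3 V@[.####/.####]: V00[#####/#####]+1*
p4 H@[#####/#####] terminal -1; root [.#.##/.#...] d11

V's best at [.#.##/.#...]: V02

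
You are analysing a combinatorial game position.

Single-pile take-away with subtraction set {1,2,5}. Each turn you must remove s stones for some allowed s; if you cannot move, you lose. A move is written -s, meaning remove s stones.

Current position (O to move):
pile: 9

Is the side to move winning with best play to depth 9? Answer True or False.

ply 1, O at 9 | -1=-1→8*; -2=-1→7; -5=-1→4
ply 2, X at 8 | -1=-1→7; -2=+1→6*; -5=+1→3
ply 3, O at 6 | -1=-1→5*; -2=-1→4; -5=-1→1
ply 4, X at 5 | -1=-1→4; -2=+1→3*; -5=+1→0
ply 5, O at 3 | -1=-1→2*; -2=-1→1
ply 6, X at 2 | -1=-1→1; -2=+1→0*
ply 7: 0 is terminal -1 (O); from 9 depth 9

O winning at [9]: False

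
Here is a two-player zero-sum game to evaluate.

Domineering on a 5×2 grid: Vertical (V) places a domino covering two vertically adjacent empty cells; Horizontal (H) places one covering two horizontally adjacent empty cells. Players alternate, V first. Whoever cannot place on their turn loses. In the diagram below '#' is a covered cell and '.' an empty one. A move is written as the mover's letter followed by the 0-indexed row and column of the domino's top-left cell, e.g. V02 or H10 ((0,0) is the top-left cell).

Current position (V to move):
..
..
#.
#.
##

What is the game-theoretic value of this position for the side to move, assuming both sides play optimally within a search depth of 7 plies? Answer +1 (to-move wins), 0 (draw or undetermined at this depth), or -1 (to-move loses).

p1 V@[../../#./#./##]: V00[#./#./#./#./##]+1* V01[.#/.#/#./#./##]+1 V11[../.#/##/#./##]-1 V21[../../##/##/##]-1
p2 H@[#./#./#./#./##] terminal -1; root [../../#./#./##] d7

value(../../#./#./##, V) = +1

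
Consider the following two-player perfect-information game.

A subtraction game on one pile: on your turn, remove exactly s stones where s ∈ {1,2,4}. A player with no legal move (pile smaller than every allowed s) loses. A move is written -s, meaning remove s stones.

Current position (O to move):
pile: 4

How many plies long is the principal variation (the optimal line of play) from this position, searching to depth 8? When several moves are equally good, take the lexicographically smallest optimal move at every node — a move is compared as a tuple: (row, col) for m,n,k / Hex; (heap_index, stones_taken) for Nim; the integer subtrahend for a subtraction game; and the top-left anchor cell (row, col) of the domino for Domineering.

ply 1, O at 4 | -1=+1→3*; -2=-1→2; -4=+1→0
ply 2, X at 3 | -1=-1→2*; -2=-1→1
ply 3, O at 2 | -1=-1→1; -2=+1→0*
ply 4: 0 is terminal -1 (X); from 4 depth 8

PV length from [4]: 3 plies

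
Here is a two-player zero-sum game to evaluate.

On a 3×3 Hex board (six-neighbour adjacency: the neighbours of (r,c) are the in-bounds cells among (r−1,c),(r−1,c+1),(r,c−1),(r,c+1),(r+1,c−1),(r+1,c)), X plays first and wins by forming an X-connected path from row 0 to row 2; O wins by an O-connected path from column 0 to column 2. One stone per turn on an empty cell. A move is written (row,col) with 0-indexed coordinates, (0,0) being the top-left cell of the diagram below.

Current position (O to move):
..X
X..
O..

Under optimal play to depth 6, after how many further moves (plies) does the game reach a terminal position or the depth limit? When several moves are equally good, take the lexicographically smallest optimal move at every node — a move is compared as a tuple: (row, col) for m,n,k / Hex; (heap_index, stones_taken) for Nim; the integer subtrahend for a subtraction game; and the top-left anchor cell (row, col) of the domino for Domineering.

ply 1, O at ..X/X../O.. | (0,0)=-1→O.X/X../O..; (0,1)=-1→.OX/X../O..; (1,1)=-1→..X/XO./O..; (1,2)=+1→..X/X.O/O..*; (2,1)=+1→..X/X../OO.; (2,2)=-1→..X/X../O.O
ply 2, X at ..X/X.O/O.. | (0,0)=-1→X.X/X.O/O..*; (0,1)=-1→.XX/X.O/O..; (1,1)=-1→..X/XXO/O..; (2,1)=-1→..X/X.O/OX.; (2,2)=-1→..X/X.O/O.X
ply 3, O at X.X/X.O/O.. | (0,1)=+1→XOX/X.O/O..*; (1,1)=+1→X.X/XOO/O..; (2,1)=+1→X.X/X.O/OO.; (2,2)=+1→X.X/X.O/O.O
ply 4, X at XOX/X.O/O.. | (1,1)=-1→XOX/XXO/O..*; (2,1)=-1→XOX/X.O/OX.; (2,2)=-1→XOX/X.O/O.X
ply 5, O at XOX/XXO/O.. | (2,1)=+1→XOX/XXO/OO.*; (2,2)=-1→XOX/XXO/O.O
ply 6: XOX/XXO/OO. is terminal -1 (X); from ..X/X../O.. depth 6

PV length from [..X/X../O..]: 5 plies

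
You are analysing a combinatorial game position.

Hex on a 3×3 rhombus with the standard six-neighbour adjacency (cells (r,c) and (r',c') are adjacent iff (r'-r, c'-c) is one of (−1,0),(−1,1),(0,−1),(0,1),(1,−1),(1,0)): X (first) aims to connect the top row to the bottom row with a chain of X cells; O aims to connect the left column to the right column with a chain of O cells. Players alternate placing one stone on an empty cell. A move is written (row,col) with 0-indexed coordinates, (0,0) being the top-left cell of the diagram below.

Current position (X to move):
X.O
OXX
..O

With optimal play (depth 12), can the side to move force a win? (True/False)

X winning at [X.O/OXX/..O]: True

p1 X@[X.O/OXX/..O]: (0,1)[XXO/OXX/..O]+1* (2,0)[X.O/OXX/X.O]-1 (2,1)[X.O/OXX/.XO]-1
p2 O@[XXO/OXX/..O]: (2,0)[XXO/OXX/O.O]-1* (2,1)[XXO/OXX/.OO]-1
p3 X@[XXO/OXX/O.O]: (2,1)[XXO/OXX/OXO]+1*
p4 O@[XXO/OXX/OXO] terminal -1; root [X.O/OXX/..O] d12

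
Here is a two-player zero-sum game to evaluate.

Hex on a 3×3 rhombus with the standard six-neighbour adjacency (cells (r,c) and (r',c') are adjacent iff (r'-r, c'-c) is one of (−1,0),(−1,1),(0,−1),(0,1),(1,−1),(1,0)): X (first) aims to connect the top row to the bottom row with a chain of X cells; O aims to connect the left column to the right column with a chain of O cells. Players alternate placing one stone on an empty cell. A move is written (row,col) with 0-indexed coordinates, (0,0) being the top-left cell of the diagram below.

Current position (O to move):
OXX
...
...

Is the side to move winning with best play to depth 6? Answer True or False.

O winning at [OXX/.../...]: False

[OXX/.../...] O move#1: (1,0):-1/OXX/O../...*, (1,1):-1/OXX/.O./..., (1,2):-1/OXX/..O/..., (2,0):-1/OXX/.../O.., (2,1):-1/OXX/.../.O., (2,2):-1/OXX/.../..O
[OXX/O../...] X move#2: (1,1):+1/OXX/OX./...*, (1,2):+1/OXX/O.X/..., (2,0):+1/OXX/O../X.., (2,1):+1/OXX/O../.X., (2,2):+1/OXX/O../..X
[OXX/OX./...] O move#3: (1,2):-1/OXX/OXO/...*, (2,0):-1/OXX/OX./O.., (2,1):-1/OXX/OX./.O., (2,2):-1/OXX/OX./..O
[OXX/OXO/...] X move#4: (2,0):+1/OXX/OXO/X..*, (2,1):+1/OXX/OXO/.X., (2,2):+1/OXX/OXO/..X
[OXX/OXO/X..] end (terminal -1, O#5); searched OXX/.../... to 6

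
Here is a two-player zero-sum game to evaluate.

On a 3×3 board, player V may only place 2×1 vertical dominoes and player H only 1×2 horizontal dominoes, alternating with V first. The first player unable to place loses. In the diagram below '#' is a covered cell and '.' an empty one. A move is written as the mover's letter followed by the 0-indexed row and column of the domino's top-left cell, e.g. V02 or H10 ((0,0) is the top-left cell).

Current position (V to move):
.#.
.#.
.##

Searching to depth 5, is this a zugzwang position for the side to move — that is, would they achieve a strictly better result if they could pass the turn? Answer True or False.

zugzwang(.#./.#./.##, V) = False

[.#./.#./.##] V move#1: V00:+1/##./##./.##*, V02:+1/.##/.##/.##, V10:+1/.#./##./###
[##./##./.##] end (terminal -1, H#2); searched .#./.#./.## to 5
if V skipped the turn, H would face:
~ [.#./.#./.##] end (terminal -1, H#1); searched .#./.#./.## to 5
compare (V): move=+1 vs pass=+1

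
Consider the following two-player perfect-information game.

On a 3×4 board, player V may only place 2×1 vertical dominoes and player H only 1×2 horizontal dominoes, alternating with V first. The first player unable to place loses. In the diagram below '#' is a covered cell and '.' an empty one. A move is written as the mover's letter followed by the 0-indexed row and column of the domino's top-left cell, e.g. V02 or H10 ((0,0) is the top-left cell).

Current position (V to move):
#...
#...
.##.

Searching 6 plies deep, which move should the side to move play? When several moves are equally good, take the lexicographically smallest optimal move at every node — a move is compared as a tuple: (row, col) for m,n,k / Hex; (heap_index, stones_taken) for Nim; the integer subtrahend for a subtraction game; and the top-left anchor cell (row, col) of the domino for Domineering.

p1 V@[#.../#.../.##.]: V01[##../##../.##.]-1 V02[#.#./#.#./.##.]+1* V03[#..#/#..#/.##.]-1 V13[#.../#..#/.###]-1
p2 H@[#.#./#.#./.##.] terminal -1; root [#.../#.../.##.] d6

V's best at [#.../#.../.##.]: V02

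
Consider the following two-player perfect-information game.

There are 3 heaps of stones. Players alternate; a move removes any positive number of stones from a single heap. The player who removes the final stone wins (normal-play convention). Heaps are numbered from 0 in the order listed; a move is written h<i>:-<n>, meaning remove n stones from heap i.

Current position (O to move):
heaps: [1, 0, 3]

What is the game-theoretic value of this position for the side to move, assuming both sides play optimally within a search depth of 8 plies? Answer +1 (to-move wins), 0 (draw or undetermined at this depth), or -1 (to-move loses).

value((1,0,3), O) = +1

ply 1, O at (1,0,3) | h0:-1=-1→(0,0,3); h2:-1=-1→(1,0,2); h2:-2=+1→(1,0,1)*; h2:-3=-1→(1,0,0)
ply 2, X at (1,0,1) | h0:-1=-1→(0,0,1)*; h2:-1=-1→(1,0,0)
ply 3, O at (0,0,1) | h2:-1=+1→(0,0,0)*
ply 4: (0,0,0) is terminal -1 (X); from (1,0,3) depth 8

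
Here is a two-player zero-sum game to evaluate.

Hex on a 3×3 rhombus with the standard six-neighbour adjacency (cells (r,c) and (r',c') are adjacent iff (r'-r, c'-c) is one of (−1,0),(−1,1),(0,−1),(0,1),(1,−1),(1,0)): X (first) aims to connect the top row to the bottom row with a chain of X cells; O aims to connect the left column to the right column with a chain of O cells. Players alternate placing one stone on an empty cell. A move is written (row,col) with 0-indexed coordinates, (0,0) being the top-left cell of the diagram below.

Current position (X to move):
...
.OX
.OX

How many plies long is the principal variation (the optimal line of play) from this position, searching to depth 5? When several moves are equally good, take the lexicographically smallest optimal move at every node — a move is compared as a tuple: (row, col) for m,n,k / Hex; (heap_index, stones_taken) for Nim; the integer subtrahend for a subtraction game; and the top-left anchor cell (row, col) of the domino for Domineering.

PV length from [.../.OX/.OX]: 1 ply

p1 X@[.../.OX/.OX]: (0,0)[X../.OX/.OX]-1 (0,1)[.X./.OX/.OX]-1 (0,2)[..X/.OX/.OX]+1* (1,0)[.../XOX/.OX]+1 (2,0)[.../.OX/XOX]+1
p2 O@[..X/.OX/.OX] terminal -1; root [.../.OX/.OX] d5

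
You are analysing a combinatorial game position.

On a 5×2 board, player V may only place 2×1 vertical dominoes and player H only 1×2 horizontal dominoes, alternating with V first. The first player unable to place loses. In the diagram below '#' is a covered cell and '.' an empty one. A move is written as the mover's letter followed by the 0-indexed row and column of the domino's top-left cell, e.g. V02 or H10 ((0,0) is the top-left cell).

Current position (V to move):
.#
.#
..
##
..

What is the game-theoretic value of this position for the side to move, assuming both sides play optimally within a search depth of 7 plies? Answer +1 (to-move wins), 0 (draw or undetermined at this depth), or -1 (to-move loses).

value(.#/.#/../##/.., V) = -1

ply 1, V at .#/.#/../##/.. | V00=-1→##/##/../##/..*; V10=-1→.#/##/#./##/..
ply 2, H at ##/##/../##/.. | H20=+1→##/##/##/##/..*; H40=+1→##/##/../##/##
ply 3: ##/##/##/##/.. is terminal -1 (V); from .#/.#/../##/.. depth 7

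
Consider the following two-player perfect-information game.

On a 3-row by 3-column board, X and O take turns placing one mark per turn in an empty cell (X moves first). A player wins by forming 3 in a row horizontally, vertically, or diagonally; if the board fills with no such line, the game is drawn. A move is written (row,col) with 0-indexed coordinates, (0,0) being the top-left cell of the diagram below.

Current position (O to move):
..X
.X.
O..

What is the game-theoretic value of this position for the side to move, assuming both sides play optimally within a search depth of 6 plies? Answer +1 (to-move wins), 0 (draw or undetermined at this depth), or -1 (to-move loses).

p1 O@[..X/.X./O..]: (0,0)[O.X/.X./O..]+0* (0,1)[.OX/.X./O..]-1 (1,0)[..X/OX./O..]-1 (1,2)[..X/.XO/O..]-1 (2,1)[..X/.X./OO.]-1 (2,2)[..X/.X./O.O]+0
p2 X@[O.X/.X./O..]: (0,1)[OXX/.X./O..]-1 (1,0)[O.X/XX./O..]+0* (1,2)[O.X/.XX/O..]-1 (2,1)[O.X/.X./OX.]-1 (2,2)[O.X/.X./O.X]-1
p3 O@[O.X/XX./O..]: (0,1)[OOX/XX./O..]-1 (1,2)[O.X/XXO/O..]+0* (2,1)[O.X/XX./OO.]-1 (2,2)[O.X/XX./O.O]-1
p4 X@[O.X/XXO/O..]: (0,1)[OXX/XXO/O..]+0* (2,1)[O.X/XXO/OX.]+0 (2,2)[O.X/XXO/O.X]+0
p5 O@[OXX/XXO/O..]: (2,1)[OXX/XXO/OO.]+0* (2,2)[OXX/XXO/O.O]-1
p6 X@[OXX/XXO/OO.]: (2,2)[OXX/XXO/OOX]+0*
p7 O@[OXX/XXO/OOX] terminal +0; root [..X/.X./O..] d6

value(..X/.X./O.., O) = 0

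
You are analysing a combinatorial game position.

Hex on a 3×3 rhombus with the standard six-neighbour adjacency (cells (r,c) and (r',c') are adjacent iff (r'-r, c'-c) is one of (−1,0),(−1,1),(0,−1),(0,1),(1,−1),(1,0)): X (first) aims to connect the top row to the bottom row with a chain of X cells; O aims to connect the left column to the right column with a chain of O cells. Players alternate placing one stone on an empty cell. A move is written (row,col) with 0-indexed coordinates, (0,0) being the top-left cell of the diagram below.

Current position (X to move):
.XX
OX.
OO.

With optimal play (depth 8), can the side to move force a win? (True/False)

X winning at [.XX/OX./OO.]: False

[.XX/OX./OO.] X move#1: (0,0):-1/XXX/OX./OO.*, (1,2):-1/.XX/OXX/OO., (2,2):-1/.XX/OX./OOX
[XXX/OX./OO.] O move#2: (1,2):+1/XXX/OXO/OO.*, (2,2):+1/XXX/OX./OOO
[XXX/OXO/OO.] end (terminal -1, X#3); searched .XX/OX./OO. to 8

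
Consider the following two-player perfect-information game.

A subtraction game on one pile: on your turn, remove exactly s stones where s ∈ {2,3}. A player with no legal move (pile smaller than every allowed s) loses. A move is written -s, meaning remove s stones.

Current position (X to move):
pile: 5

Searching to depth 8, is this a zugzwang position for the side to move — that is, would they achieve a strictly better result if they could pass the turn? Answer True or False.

p1 X@[5]: -2[3]-1* -3[2]-1
p2 O@[3]: -2[1]+1* -3[0]+1
p3 X@[1] terminal -1; root [5] d8
suppose X passes — search the same position with O to move:
pass> p1 O@[5]: -2[3]-1* -3[2]-1
pass> p2 X@[3]: -2[1]+1* -3[0]+1
pass> p3 O@[1] terminal -1; root [5] d8
for X: play -1, pass +1

zugzwang(5, X) = True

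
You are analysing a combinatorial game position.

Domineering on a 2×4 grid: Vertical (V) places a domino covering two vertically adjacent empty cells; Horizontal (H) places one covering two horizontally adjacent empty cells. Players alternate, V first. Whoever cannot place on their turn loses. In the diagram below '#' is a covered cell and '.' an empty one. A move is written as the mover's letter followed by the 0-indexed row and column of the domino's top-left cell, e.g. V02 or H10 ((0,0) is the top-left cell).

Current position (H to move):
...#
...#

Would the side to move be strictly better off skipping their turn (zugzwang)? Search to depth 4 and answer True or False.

[...#/...#] H move#1: H00:+1/##.#/...#*, H01:+1/.###/...#, H10:+1/...#/##.#, H11:+1/...#/.###
[##.#/...#] V move#2: V02:-1/####/..##*
[####/..##] H move#3: H10:+1/####/####*
[####/####] end (terminal -1, V#4); searched ...#/...# to 4
pass branch (V moves first from the same position):
  | [...#/...#] V move#1: V00:-1/#..#/#..#, V01:+1/.#.#/.#.#*, V02:-1/..##/..##
  | [.#.#/.#.#] end (terminal -1, H#2); searched ...#/...# to 4
H moving scores +1; H passing scores -1

zugzwang(...#/...#, H) = False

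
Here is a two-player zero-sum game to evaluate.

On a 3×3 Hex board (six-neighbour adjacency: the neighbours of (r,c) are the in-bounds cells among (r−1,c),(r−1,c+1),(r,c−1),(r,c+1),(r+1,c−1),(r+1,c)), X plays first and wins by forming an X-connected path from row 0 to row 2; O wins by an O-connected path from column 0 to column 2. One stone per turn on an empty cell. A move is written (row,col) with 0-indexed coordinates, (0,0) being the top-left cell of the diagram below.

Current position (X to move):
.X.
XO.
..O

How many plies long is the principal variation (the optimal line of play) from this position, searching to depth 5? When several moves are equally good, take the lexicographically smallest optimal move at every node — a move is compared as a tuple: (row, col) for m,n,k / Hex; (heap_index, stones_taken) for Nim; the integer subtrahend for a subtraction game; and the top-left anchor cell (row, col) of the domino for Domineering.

ply 1, X at .X./XO./..O | (0,0)=-1→XX./XO./..O; (0,2)=-1→.XX/XO./..O; (1,2)=-1→.X./XOX/..O; (2,0)=+1→.X./XO./X.O*; (2,1)=-1→.X./XO./.XO
ply 2: .X./XO./X.O is terminal -1 (O); from .X./XO./..O depth 5

PV length from [.X./XO./..O]: 1 ply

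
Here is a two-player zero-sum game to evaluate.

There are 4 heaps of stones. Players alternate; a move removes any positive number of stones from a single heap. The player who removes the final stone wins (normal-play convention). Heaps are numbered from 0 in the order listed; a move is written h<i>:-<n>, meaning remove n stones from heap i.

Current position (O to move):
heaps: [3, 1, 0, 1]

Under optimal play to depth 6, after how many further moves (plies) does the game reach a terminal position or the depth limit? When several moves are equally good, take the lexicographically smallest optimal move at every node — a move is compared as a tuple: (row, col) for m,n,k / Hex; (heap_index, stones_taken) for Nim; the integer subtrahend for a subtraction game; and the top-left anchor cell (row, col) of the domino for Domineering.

PV length from [(3,1,0,1)]: 3 plies

p1 O@[(3,1,0,1)]: h0:-1[(2,1,0,1)]-1 h0:-2[(1,1,0,1)]-1 h0:-3[(0,1,0,1)]+1* h1:-1[(3,0,0,1)]-1 h3:-1[(3,1,0,0)]-1
p2 X@[(0,1,0,1)]: h1:-1[(0,0,0,1)]-1* h3:-1[(0,1,0,0)]-1
p3 O@[(0,0,0,1)]: h3:-1[(0,0,0,0)]+1*
p4 X@[(0,0,0,0)] terminal -1; root [(3,1,0,1)] d6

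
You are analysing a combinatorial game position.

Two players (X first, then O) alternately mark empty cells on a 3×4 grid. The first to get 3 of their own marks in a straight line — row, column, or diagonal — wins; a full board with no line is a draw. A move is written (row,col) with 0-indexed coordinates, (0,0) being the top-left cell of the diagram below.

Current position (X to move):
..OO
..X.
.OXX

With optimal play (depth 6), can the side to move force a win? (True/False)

X winning at [..OO/..X./.OXX]: True

p1 X@[..OO/..X./.OXX]: (0,0)[X.OO/..X./.OXX]-1 (0,1)[.XOO/..X./.OXX]+1* (1,0)[..OO/X.X./.OXX]-1 (1,1)[..OO/.XX./.OXX]-1 (1,3)[..OO/..XX/.OXX]-1 (2,0)[..OO/..X./XOXX]-1
p2 O@[.XOO/..X./.OXX] terminal -1; root [..OO/..X./.OXX] d6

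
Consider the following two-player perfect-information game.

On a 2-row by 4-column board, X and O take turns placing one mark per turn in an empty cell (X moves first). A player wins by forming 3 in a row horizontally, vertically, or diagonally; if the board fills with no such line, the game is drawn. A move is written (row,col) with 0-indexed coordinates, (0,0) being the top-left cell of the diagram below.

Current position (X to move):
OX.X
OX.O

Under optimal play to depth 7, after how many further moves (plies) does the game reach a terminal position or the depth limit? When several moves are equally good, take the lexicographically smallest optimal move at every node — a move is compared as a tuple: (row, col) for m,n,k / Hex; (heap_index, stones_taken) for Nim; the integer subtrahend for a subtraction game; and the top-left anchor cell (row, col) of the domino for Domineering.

PV length from [OX.X/OX.O]: 1 ply

ply 1, X at OX.X/OX.O | (0,2)=+1→OXXX/OX.O*; (1,2)=+0→OX.X/OXXO
ply 2: OXXX/OX.O is terminal -1 (O); from OX.X/OX.O depth 7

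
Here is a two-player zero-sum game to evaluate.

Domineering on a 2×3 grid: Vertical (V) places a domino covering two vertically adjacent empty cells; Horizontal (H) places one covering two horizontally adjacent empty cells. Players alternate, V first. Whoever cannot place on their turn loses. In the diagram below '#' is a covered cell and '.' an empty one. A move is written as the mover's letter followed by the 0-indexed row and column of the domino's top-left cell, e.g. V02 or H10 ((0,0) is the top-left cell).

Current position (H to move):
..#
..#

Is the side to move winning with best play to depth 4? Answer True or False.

ply 1, H at ..#/..# | H00=+1→###/..#*; H10=+1→..#/###
ply 2: ###/..# is terminal -1 (V); from ..#/..# depth 4

H winning at [..#/..#]: True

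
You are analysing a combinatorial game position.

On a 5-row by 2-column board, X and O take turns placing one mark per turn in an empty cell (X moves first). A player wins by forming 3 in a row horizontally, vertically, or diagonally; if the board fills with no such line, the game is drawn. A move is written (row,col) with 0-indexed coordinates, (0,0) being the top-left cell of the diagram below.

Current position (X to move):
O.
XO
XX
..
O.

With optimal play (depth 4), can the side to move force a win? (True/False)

[O./XO/XX/../O.] X move#1: (0,1):+0/OX/XO/XX/../O., (3,0):+1/O./XO/XX/X./O.*, (3,1):+1/O./XO/XX/.X/O., (4,1):+1/O./XO/XX/../OX
[O./XO/XX/X./O.] end (terminal -1, O#2); searched O./XO/XX/../O. to 4

X winning at [O./XO/XX/../O.]: True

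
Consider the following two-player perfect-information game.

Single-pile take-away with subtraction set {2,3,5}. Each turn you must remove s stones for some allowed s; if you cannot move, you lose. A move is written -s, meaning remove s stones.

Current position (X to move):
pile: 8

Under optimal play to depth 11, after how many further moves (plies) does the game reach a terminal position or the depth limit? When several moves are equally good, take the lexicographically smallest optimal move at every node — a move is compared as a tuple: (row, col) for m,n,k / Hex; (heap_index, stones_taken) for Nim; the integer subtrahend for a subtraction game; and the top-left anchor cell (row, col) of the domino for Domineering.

ply 1, X at 8 | -2=-1→6*; -3=-1→5; -5=-1→3
ply 2, O at 6 | -2=-1→4; -3=-1→3; -5=+1→1*
ply 3: 1 is terminal -1 (X); from 8 depth 11

PV length from [8]: 2 plies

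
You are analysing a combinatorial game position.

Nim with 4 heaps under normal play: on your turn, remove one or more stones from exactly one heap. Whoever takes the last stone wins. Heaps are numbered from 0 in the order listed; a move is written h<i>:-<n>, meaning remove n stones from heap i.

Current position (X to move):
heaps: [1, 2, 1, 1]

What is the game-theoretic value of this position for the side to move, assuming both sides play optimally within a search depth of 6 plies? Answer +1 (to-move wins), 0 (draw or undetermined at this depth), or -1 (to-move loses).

value((1,2,1,1), X) = +1

ply 1, X at (1,2,1,1) | h0:-1=-1→(0,2,1,1); h1:-1=+1→(1,1,1,1)*; h1:-2=-1→(1,0,1,1); h2:-1=-1→(1,2,0,1); h3:-1=-1→(1,2,1,0)
ply 2, O at (1,1,1,1) | h0:-1=-1→(0,1,1,1)*; h1:-1=-1→(1,0,1,1); h2:-1=-1→(1,1,0,1); h3:-1=-1→(1,1,1,0)
ply 3, X at (0,1,1,1) | h1:-1=+1→(0,0,1,1)*; h2:-1=+1→(0,1,0,1); h3:-1=+1→(0,1,1,0)
ply 4, O at (0,0,1,1) | h2:-1=-1→(0,0,0,1)*; h3:-1=-1→(0,0,1,0)
ply 5, X at (0,0,0,1) | h3:-1=+1→(0,0,0,0)*
ply 6: (0,0,0,0) is terminal -1 (O); from (1,2,1,1) depth 6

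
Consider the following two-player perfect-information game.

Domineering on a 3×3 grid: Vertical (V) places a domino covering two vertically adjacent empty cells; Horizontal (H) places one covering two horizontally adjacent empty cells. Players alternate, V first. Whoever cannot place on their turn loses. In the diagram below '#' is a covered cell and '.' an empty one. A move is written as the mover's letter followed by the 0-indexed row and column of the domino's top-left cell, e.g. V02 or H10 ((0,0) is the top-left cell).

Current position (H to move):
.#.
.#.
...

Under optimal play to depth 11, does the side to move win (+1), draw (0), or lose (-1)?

value(.#./.#./..., H) = -1

[.#./.#./...] H move#1: H20:-1/.#./.#./##.*, H21:-1/.#./.#./.##
[.#./.#./##.] V move#2: V00:+1/##./##./##.*, V02:+1/.##/.##/##., V12:+1/.#./.##/###
[##./##./##.] end (terminal -1, H#3); searched .#./.#./... to 11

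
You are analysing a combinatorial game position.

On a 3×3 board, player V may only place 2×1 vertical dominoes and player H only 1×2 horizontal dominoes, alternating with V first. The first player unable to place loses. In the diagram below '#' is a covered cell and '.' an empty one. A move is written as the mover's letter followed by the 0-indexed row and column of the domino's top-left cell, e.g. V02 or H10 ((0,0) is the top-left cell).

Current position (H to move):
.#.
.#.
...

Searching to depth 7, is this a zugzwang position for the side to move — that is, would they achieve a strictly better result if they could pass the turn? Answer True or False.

[.#./.#./...] H move#1: H20:-1/.#./.#./##.*, H21:-1/.#./.#./.##
[.#./.#./##.] V move#2: V00:+1/##./##./##.*, V02:+1/.##/.##/##., V12:+1/.#./.##/###
[##./##./##.] end (terminal -1, H#3); searched .#./.#./... to 7
pass branch (V moves first from the same position):
  | [.#./.#./...] V move#1: V00:+1/##./##./...*, V02:+1/.##/.##/..., V10:+1/.#./##./#.., V12:+1/.#./.##/..#
  | [##./##./...] H move#2: H20:-1/##./##./##.*, H21:-1/##./##./.##
  | [##./##./##.] V move#3: V02:+1/###/###/##.*, V12:+1/##./###/###
  | [###/###/##.] end (terminal -1, H#4); searched .#./.#./... to 7
H moving scores -1; H passing scores -1

zugzwang(.#./.#./..., H) = False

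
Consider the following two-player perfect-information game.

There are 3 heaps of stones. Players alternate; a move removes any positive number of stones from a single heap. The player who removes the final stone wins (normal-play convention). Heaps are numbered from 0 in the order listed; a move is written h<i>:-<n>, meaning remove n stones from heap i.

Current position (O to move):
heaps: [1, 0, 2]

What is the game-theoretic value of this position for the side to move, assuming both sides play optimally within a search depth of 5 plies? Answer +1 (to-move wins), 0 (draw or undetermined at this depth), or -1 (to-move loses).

value((1,0,2), O) = +1

ply 1, O at (1,0,2) | h0:-1=-1→(0,0,2); h2:-1=+1→(1,0,1)*; h2:-2=-1→(1,0,0)
ply 2, X at (1,0,1) | h0:-1=-1→(0,0,1)*; h2:-1=-1→(1,0,0)
ply 3, O at (0,0,1) | h2:-1=+1→(0,0,0)*
ply 4: (0,0,0) is terminal -1 (X); from (1,0,2) depth 5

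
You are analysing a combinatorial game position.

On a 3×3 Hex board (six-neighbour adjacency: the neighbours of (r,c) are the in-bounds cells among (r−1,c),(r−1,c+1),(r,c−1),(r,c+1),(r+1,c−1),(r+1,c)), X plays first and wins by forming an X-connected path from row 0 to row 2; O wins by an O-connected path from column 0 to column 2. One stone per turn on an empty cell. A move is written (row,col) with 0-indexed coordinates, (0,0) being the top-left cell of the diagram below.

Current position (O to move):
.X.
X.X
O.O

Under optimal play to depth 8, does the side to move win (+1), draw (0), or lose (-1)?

[.X./X.X/O.O] O move#1: (0,0):-1/OX./X.X/O.O, (0,2):+1/.XO/X.X/O.O*, (1,1):+1/.X./XOX/O.O, (2,1):+1/.X./X.X/OOO
[.XO/X.X/O.O] X move#2: (0,0):-1/XXO/X.X/O.O*, (1,1):-1/.XO/XXX/O.O, (2,1):-1/.XO/X.X/OXO
[XXO/X.X/O.O] O move#3: (1,1):+1/XXO/XOX/O.O*, (2,1):+1/XXO/X.X/OOO
[XXO/XOX/O.O] end (terminal -1, X#4); searched .X./X.X/O.O to 8

value(.X./X.X/O.O, O) = +1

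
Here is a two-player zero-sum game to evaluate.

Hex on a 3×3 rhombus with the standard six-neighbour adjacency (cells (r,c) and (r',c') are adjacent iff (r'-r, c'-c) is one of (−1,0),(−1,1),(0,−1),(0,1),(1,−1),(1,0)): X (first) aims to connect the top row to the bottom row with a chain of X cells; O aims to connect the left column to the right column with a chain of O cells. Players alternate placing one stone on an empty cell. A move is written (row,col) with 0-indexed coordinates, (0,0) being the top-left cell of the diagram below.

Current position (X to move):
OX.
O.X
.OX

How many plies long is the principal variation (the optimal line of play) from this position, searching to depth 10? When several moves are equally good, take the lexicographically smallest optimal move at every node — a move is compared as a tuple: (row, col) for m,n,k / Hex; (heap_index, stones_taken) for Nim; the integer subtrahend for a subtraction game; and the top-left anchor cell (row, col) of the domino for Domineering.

PV length from [OX./O.X/.OX]: 1 ply

[OX./O.X/.OX] X move#1: (0,2):+1/OXX/O.X/.OX*, (1,1):+1/OX./OXX/.OX, (2,0):+1/OX./O.X/XOX
[OXX/O.X/.OX] end (terminal -1, O#2); searched OX./O.X/.OX to 10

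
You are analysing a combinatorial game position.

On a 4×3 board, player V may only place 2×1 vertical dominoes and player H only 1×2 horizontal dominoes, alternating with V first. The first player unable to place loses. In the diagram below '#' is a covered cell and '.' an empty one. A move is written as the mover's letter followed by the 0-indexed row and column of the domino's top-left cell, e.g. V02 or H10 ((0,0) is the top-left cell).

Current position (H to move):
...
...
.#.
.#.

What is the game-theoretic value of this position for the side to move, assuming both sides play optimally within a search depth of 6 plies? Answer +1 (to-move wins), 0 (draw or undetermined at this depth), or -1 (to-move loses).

value(.../.../.#./.#., H) = -1

p1 H@[.../.../.#./.#.]: H00[##./.../.#./.#.]-1* H01[.##/.../.#./.#.]-1 H10[.../##./.#./.#.]-1 H11[.../.##/.#./.#.]-1
p2 V@[##./.../.#./.#.]: V02[###/..#/.#./.#.]+1* V10[##./#../##./.#.]+1 V12[##./..#/.##/.#.]+1 V20[##./.../##./##.]+1 V22[##./.../.##/.##]+1
p3 H@[###/..#/.#./.#.]: H10[###/###/.#./.#.]-1*
p4 V@[###/###/.#./.#.]: V20[###/###/##./##.]+1* V22[###/###/.##/.##]+1
p5 H@[###/###/##./##.] terminal -1; root [.../.../.#./.#.] d6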